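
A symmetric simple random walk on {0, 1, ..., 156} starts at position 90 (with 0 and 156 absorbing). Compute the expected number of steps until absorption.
E[τ | X_0 = 90] = 5940

Let v_k = E[τ | X_0 = k]. Boundary: v_0 = v_156 = 0. Recurrence: v_k = 1 + (v_{k-1} + v_{k+1})/2 for 1 ≤ k ≤ 155. The particular solution to v_k − (v_{k-1} + v_{k+1})/2 = 1 is v_k = −k^2. Adding homogeneous solution A + B k and matching boundaries gives v_k = k (156 − k). Substituting k = 90: v_90 = 90 · 66 = 5940.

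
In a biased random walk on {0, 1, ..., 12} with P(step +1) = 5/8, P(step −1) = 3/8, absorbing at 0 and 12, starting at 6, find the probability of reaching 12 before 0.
P(hit 12 before 0) = (1 − (3/5)^6) / (1 − (3/5)^12) = 15625/16354

Let u_k denote P(reach 12 before 0 | start at k). Boundary: u_0 = 0, u_12 = 1. Recurrence: u_k = 5/8·u_{k+1} + 3/8·u_{k-1} for 1 ≤ k ≤ 11. Try u_k = A + B·r^k with r = q/p = (3/8)/(5/8) = 3/5. Substitution satisfies the recurrence; boundary conditions give:
  u_k = (1 − r^k) / (1 − r^N) = (1 − (3/5)^6) / (1 − (3/5)^12) = 15625/16354.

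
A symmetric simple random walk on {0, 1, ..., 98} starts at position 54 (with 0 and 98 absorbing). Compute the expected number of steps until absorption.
E[τ | X_0 = 54] = 2376

Let v_k = E[τ | X_0 = k]. Boundary: v_0 = v_98 = 0. Recurrence: v_k = 1 + (v_{k-1} + v_{k+1})/2 for 1 ≤ k ≤ 97. The particular solution to v_k − (v_{k-1} + v_{k+1})/2 = 1 is v_k = −k^2. Adding homogeneous solution A + B k and matching boundaries gives v_k = k (98 − k). Substituting k = 54: v_54 = 54 · 44 = 2376.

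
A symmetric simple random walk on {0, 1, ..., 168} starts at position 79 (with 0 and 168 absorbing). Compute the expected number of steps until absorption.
E[τ | X_0 = 79] = 7031

Let v_k = E[τ | X_0 = k]. Boundary: v_0 = v_168 = 0. Recurrence: v_k = 1 + (v_{k-1} + v_{k+1})/2 for 1 ≤ k ≤ 167. The particular solution to v_k − (v_{k-1} + v_{k+1})/2 = 1 is v_k = −k^2. Adding homogeneous solution A + B k and matching boundaries gives v_k = k (168 − k). Substituting k = 79: v_79 = 79 · 89 = 7031.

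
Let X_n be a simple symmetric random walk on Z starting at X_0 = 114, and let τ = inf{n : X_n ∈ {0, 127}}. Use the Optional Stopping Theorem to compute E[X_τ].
E[X_τ] = 114

X_n is a martingale and τ is a bounded-mean stopping time (indeed τ is finite a.s. with bounded expectation since the walk is in a bounded region). By the OST, E[X_τ] = E[X_0] = 114. Equivalently: E[X_τ] = 127 · P(hit 127 first) + 0 · P(hit 0 first) = 127 · (114/127) = 114.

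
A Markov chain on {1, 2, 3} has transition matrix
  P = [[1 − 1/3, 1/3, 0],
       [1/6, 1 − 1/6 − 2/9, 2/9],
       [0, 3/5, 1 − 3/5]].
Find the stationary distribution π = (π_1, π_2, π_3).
π = (27/101, 54/101, 20/101)

This is a birth-death chain on three states, which satisfies detailed balance: π_1 · P_{12} = π_2 · P_{21} and π_2 · P_{23} = π_3 · P_{32}.
From π_1 · 1/3 = π_2 · 1/6: π_2/π_1 = (1/3)/(1/6) = 2.
From π_2 · 2/9 = π_3 · 3/5: π_3/π_2 = (2/9)/(3/5) = 10/27.
Take π_1 proportional to 1; then unnormalized π = (1, 2, 20/27). Normalize by dividing by the sum 101/27:
  π = (27/101, 54/101, 20/101).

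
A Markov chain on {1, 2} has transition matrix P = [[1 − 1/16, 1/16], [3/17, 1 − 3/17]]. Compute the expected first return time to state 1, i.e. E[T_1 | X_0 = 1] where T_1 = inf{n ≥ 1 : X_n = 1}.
E[T_1 | X_0 = 1] = 1/π_1 = 65/48

For an irreducible recurrent Markov chain with stationary distribution π, E[T_i | X_0 = i] = 1/π_i (Kac's formula). Here π_1 = (3/17)/(1/16 + 3/17) = (3/17)/(65/272) = 48/65, so E[T_1 | X_0 = 1] = 1/π_1 = (1/16 + 3/17)/(3/17) = (65/272)/(3/17) = 65/48.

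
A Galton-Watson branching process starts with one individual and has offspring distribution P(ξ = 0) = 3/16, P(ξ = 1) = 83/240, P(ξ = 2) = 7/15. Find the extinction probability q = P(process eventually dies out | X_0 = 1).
q = 45/112

The pgf is f(s) = 3/16 + 83/240·s + 7/15·s². The extinction probability q is the smallest fixed point of f in [0, 1]. Setting s = f(s):
  7/15·s² + (83/240 − 1)·s + 3/16 = 0
  7/15·s² − (3/16 + 7/15)·s + 3/16 = 0
which factors as (s − 1)·(7/15·s − 3/16) = 0, giving roots s = 1 and s = (3/16)/(7/15) = 45/112.
Mean offspring μ = 83/240 + 2·7/15 = 307/240 > 1 (supercritical), so q < 1. The extinction probability is the smaller root: q = (3/16)/(7/15) = 45/112.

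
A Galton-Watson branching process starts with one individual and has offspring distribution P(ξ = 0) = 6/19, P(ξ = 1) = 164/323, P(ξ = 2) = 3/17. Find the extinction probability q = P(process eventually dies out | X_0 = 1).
q = 1

Mean offspring μ = 0·6/19 + 1·164/323 + 2·3/17 = 278/323 ≤ 1. For μ ≤ 1 with offspring not concentrated at 1, the Galton-Watson process goes extinct almost surely, so q = 1.
(Algebraic check: The pgf is f(s) = 6/19 + 164/323·s + 3/17·s². The extinction probability q is the smallest fixed point of f in [0, 1]. Setting s = f(s):
  3/17·s² + (164/323 − 1)·s + 6/19 = 0
  3/17·s² − (6/19 + 3/17)·s + 6/19 = 0
which factors as (s − 1)·(3/17·s − 6/19) = 0, giving roots s = 1 and s = (6/19)/(3/17) = 34/19. Since 34/19 ≥ 1, the smallest root in [0, 1] is s = 1.)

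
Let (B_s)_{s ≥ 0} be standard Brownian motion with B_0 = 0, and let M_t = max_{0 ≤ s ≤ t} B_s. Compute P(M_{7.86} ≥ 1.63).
P(M_{7.86} ≥ 1.63) = 2·P(B_{7.86} ≥ 1.63) = 2(1 − Φ(1.63/√7.86)) ≈ 0.5610

By the reflection principle for Brownian motion, P(M_t ≥ a) = 2 · P(B_t ≥ a) for a ≥ 0. Since B_t ~ N(0, t), P(B_t ≥ 1.63) = 1 − Φ(1.63/√t) = 1 − Φ(1.63/√7.86) = 1 − Φ(0.5814). So
  P(M_{7.86} ≥ 1.63) = 2(1 − Φ(0.5814)) ≈ 0.5610.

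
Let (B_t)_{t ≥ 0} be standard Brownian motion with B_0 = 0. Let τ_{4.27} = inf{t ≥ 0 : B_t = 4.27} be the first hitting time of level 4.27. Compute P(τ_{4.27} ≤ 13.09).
P(τ_{4.27} ≤ 13.09) = 2(1 − Φ(4.27/√13.09)) = 2(1 − Φ(1.1802)) ≈ 0.2379

By the reflection principle for standard BM, P(τ_b ≤ t) = 2 · P(B_t ≥ b). Since B_t ~ N(0, t), P(B_t ≥ 4.27) = 1 − Φ(4.27/√t) = 1 − Φ(4.27/√13.09) = 1 − Φ(1.1802) ≈ 0.11896. Doubling: P(τ_{4.27} ≤ 13.09) ≈ 2 · 0.11896 = 0.23792 ≈ 0.2379.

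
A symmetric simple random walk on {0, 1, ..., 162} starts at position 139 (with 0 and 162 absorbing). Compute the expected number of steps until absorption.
E[τ | X_0 = 139] = 3197

Let v_k = E[τ | X_0 = k]. Boundary: v_0 = v_162 = 0. Recurrence: v_k = 1 + (v_{k-1} + v_{k+1})/2 for 1 ≤ k ≤ 161. The particular solution to v_k − (v_{k-1} + v_{k+1})/2 = 1 is v_k = −k^2. Adding homogeneous solution A + B k and matching boundaries gives v_k = k (162 − k). Substituting k = 139: v_139 = 139 · 23 = 3197.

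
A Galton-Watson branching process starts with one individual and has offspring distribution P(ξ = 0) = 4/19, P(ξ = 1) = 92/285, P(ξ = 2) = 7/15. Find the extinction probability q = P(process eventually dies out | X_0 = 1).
q = 60/133

The pgf is f(s) = 4/19 + 92/285·s + 7/15·s². The extinction probability q is the smallest fixed point of f in [0, 1]. Setting s = f(s):
  7/15·s² + (92/285 − 1)·s + 4/19 = 0
  7/15·s² − (4/19 + 7/15)·s + 4/19 = 0
which factors as (s − 1)·(7/15·s − 4/19) = 0, giving roots s = 1 and s = (4/19)/(7/15) = 60/133.
Mean offspring μ = 92/285 + 2·7/15 = 358/285 > 1 (supercritical), so q < 1. The extinction probability is the smaller root: q = (4/19)/(7/15) = 60/133.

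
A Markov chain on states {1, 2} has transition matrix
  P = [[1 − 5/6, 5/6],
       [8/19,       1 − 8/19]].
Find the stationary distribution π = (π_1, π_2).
π_1 = 48/143, π_2 = 95/143

Solve πP = π with π_1 + π_2 = 1. From πP = π: π_1 · (1 − 5/6) + π_2 · 8/19 = π_1 ⇒ π_2 · 8/19 = π_1 · 5/6 ⇒ π_2/π_1 = (5/6)/(8/19) = 95/48. Together with π_1 + π_2 = 1:
  π_1 = (8/19)/(5/6 + 8/19) = (8/19)/(143/114) = 48/143,
  π_2 = (5/6)/(5/6 + 8/19) = (5/6)/(143/114) = 95/143.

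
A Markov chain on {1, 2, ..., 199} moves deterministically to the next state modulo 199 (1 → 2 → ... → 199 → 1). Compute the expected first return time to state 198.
E[T_198 | X_0 = 198] = 199

The chain cycles deterministically, so starting at state 198 it returns in exactly 199 steps. Equivalently, the stationary distribution is uniform π_j = 1/199 for every state j, so by Kac's formula E[T_198] = 1/π_198 = 199.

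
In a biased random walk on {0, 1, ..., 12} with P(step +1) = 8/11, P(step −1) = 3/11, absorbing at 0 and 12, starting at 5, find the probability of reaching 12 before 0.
P(hit 12 before 0) = (1 − (3/8)^5) / (1 − (3/8)^12) = 13641973760/13743789059

Let u_k denote P(reach 12 before 0 | start at k). Boundary: u_0 = 0, u_12 = 1. Recurrence: u_k = 8/11·u_{k+1} + 3/11·u_{k-1} for 1 ≤ k ≤ 11. Try u_k = A + B·r^k with r = q/p = (3/11)/(8/11) = 3/8. Substitution satisfies the recurrence; boundary conditions give:
  u_k = (1 − r^k) / (1 − r^N) = (1 − (3/8)^5) / (1 − (3/8)^12) = 13641973760/13743789059.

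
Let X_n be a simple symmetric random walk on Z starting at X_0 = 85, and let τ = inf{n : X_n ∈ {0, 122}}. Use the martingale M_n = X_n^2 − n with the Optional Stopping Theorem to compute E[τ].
E[τ] = 3145

M_n = X_n^2 − n is a martingale (since E[X_{n+1}^2 | F_n] = X_n^2 + 1). By OST (τ has finite mean in a bounded region), E[M_τ] = E[M_0] = X_0^2 − 0 = 85^2 = 7225. Also E[M_τ] = E[X_τ^2] − E[τ]. The walk exits at 0 or 122, with P(hit 122 first) = 85/122, so E[X_τ^2] = 122^2 · 85/122 + 0 = 10370. Thus E[τ] = E[X_τ^2] − E[M_τ] = 10370 − 7225 = 3145 = 85(122 − 85) = 3145.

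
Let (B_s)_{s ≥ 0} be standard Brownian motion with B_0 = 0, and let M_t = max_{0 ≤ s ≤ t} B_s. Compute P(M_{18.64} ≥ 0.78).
P(M_{18.64} ≥ 0.78) = 2·P(B_{18.64} ≥ 0.78) = 2(1 − Φ(0.78/√18.64)) ≈ 0.8566

By the reflection principle for Brownian motion, P(M_t ≥ a) = 2 · P(B_t ≥ a) for a ≥ 0. Since B_t ~ N(0, t), P(B_t ≥ 0.78) = 1 − Φ(0.78/√t) = 1 − Φ(0.78/√18.64) = 1 − Φ(0.1807). So
  P(M_{18.64} ≥ 0.78) = 2(1 − Φ(0.1807)) ≈ 0.8566.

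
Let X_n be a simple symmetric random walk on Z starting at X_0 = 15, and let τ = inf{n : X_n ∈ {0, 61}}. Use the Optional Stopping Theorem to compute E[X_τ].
E[X_τ] = 15

X_n is a martingale and τ is a bounded-mean stopping time (indeed τ is finite a.s. with bounded expectation since the walk is in a bounded region). By the OST, E[X_τ] = E[X_0] = 15. Equivalently: E[X_τ] = 61 · P(hit 61 first) + 0 · P(hit 0 first) = 61 · (15/61) = 15.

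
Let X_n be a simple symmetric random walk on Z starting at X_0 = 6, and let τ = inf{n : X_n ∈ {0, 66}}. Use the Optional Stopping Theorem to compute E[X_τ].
E[X_τ] = 6

X_n is a martingale and τ is a bounded-mean stopping time (indeed τ is finite a.s. with bounded expectation since the walk is in a bounded region). By the OST, E[X_τ] = E[X_0] = 6. Equivalently: E[X_τ] = 66 · P(hit 66 first) + 0 · P(hit 0 first) = 66 · (6/66) = 6.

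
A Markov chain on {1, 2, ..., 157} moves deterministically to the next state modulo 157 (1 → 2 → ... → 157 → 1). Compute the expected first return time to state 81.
E[T_81 | X_0 = 81] = 157

The chain cycles deterministically, so starting at state 81 it returns in exactly 157 steps. Equivalently, the stationary distribution is uniform π_j = 1/157 for every state j, so by Kac's formula E[T_81] = 1/π_81 = 157.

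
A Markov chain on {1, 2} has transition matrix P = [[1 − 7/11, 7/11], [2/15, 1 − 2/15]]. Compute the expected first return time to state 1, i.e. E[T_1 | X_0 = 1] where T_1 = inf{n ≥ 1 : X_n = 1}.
E[T_1 | X_0 = 1] = 1/π_1 = 127/22

For an irreducible recurrent Markov chain with stationary distribution π, E[T_i | X_0 = i] = 1/π_i (Kac's formula). Here π_1 = (2/15)/(7/11 + 2/15) = (2/15)/(127/165) = 22/127, so E[T_1 | X_0 = 1] = 1/π_1 = (7/11 + 2/15)/(2/15) = (127/165)/(2/15) = 127/22.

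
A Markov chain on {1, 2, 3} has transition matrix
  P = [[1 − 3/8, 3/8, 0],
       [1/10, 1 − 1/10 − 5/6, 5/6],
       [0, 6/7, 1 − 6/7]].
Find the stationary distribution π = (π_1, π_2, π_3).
π = (48/403, 180/403, 175/403)

This is a birth-death chain on three states, which satisfies detailed balance: π_1 · P_{12} = π_2 · P_{21} and π_2 · P_{23} = π_3 · P_{32}.
From π_1 · 3/8 = π_2 · 1/10: π_2/π_1 = (3/8)/(1/10) = 15/4.
From π_2 · 5/6 = π_3 · 6/7: π_3/π_2 = (5/6)/(6/7) = 35/36.
Take π_1 proportional to 1; then unnormalized π = (1, 15/4, 175/48). Normalize by dividing by the sum 403/48:
  π = (48/403, 180/403, 175/403).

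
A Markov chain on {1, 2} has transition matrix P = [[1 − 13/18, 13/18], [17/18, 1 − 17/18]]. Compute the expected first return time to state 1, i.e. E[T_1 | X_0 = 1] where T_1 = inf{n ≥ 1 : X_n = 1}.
E[T_1 | X_0 = 1] = 1/π_1 = 30/17

For an irreducible recurrent Markov chain with stationary distribution π, E[T_i | X_0 = i] = 1/π_i (Kac's formula). Here π_1 = (17/18)/(13/18 + 17/18) = (17/18)/(5/3) = 17/30, so E[T_1 | X_0 = 1] = 1/π_1 = (13/18 + 17/18)/(17/18) = (5/3)/(17/18) = 30/17.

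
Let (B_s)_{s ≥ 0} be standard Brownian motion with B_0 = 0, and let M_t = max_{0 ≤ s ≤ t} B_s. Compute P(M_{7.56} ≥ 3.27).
P(M_{7.56} ≥ 3.27) = 2·P(B_{7.56} ≥ 3.27) = 2(1 − Φ(3.27/√7.56)) ≈ 0.2343

By the reflection principle for Brownian motion, P(M_t ≥ a) = 2 · P(B_t ≥ a) for a ≥ 0. Since B_t ~ N(0, t), P(B_t ≥ 3.27) = 1 − Φ(3.27/√t) = 1 − Φ(3.27/√7.56) = 1 − Φ(1.1893). So
  P(M_{7.56} ≥ 3.27) = 2(1 − Φ(1.1893)) ≈ 0.2343.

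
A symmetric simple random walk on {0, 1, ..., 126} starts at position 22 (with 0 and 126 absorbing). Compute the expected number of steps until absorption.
E[τ | X_0 = 22] = 2288

Let v_k = E[τ | X_0 = k]. Boundary: v_0 = v_126 = 0. Recurrence: v_k = 1 + (v_{k-1} + v_{k+1})/2 for 1 ≤ k ≤ 125. The particular solution to v_k − (v_{k-1} + v_{k+1})/2 = 1 is v_k = −k^2. Adding homogeneous solution A + B k and matching boundaries gives v_k = k (126 − k). Substituting k = 22: v_22 = 22 · 104 = 2288.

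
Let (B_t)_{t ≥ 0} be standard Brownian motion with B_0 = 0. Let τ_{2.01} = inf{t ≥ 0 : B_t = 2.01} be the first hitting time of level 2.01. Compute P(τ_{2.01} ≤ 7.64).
P(τ_{2.01} ≤ 7.64) = 2(1 − Φ(2.01/√7.64)) = 2(1 − Φ(0.7272)) ≈ 0.4671

By the reflection principle for standard BM, P(τ_b ≤ t) = 2 · P(B_t ≥ b). Since B_t ~ N(0, t), P(B_t ≥ 2.01) = 1 − Φ(2.01/√t) = 1 − Φ(2.01/√7.64) = 1 − Φ(0.7272) ≈ 0.23355. Doubling: P(τ_{2.01} ≤ 7.64) ≈ 2 · 0.23355 = 0.46710 ≈ 0.4671.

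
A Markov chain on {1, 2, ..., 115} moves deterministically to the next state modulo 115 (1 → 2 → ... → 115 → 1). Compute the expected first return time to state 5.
E[T_5 | X_0 = 5] = 115

The chain cycles deterministically, so starting at state 5 it returns in exactly 115 steps. Equivalently, the stationary distribution is uniform π_j = 1/115 for every state j, so by Kac's formula E[T_5] = 1/π_5 = 115.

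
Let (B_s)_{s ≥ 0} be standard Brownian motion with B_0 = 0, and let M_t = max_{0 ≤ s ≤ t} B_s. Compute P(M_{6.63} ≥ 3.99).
P(M_{6.63} ≥ 3.99) = 2·P(B_{6.63} ≥ 3.99) = 2(1 − Φ(3.99/√6.63)) ≈ 0.1212

By the reflection principle for Brownian motion, P(M_t ≥ a) = 2 · P(B_t ≥ a) for a ≥ 0. Since B_t ~ N(0, t), P(B_t ≥ 3.99) = 1 − Φ(3.99/√t) = 1 − Φ(3.99/√6.63) = 1 − Φ(1.5496). So
  P(M_{6.63} ≥ 3.99) = 2(1 − Φ(1.5496)) ≈ 0.1212.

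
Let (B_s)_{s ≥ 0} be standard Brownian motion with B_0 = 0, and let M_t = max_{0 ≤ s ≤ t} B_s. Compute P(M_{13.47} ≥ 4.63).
P(M_{13.47} ≥ 4.63) = 2·P(B_{13.47} ≥ 4.63) = 2(1 − Φ(4.63/√13.47)) ≈ 0.2071

By the reflection principle for Brownian motion, P(M_t ≥ a) = 2 · P(B_t ≥ a) for a ≥ 0. Since B_t ~ N(0, t), P(B_t ≥ 4.63) = 1 − Φ(4.63/√t) = 1 − Φ(4.63/√13.47) = 1 − Φ(1.2615). So
  P(M_{13.47} ≥ 4.63) = 2(1 − Φ(1.2615)) ≈ 0.2071.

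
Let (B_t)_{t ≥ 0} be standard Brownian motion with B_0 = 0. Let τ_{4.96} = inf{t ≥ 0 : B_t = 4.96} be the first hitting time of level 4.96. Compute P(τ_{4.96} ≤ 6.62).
P(τ_{4.96} ≤ 6.62) = 2(1 − Φ(4.96/√6.62)) = 2(1 − Φ(1.9278)) ≈ 0.0539

By the reflection principle for standard BM, P(τ_b ≤ t) = 2 · P(B_t ≥ b). Since B_t ~ N(0, t), P(B_t ≥ 4.96) = 1 − Φ(4.96/√t) = 1 − Φ(4.96/√6.62) = 1 − Φ(1.9278) ≈ 0.02694. Doubling: P(τ_{4.96} ≤ 6.62) ≈ 2 · 0.02694 = 0.05388 ≈ 0.0539.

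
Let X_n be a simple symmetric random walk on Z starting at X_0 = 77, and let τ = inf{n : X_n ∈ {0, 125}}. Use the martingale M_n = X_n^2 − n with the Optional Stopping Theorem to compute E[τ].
E[τ] = 3696

M_n = X_n^2 − n is a martingale (since E[X_{n+1}^2 | F_n] = X_n^2 + 1). By OST (τ has finite mean in a bounded region), E[M_τ] = E[M_0] = X_0^2 − 0 = 77^2 = 5929. Also E[M_τ] = E[X_τ^2] − E[τ]. The walk exits at 0 or 125, with P(hit 125 first) = 77/125, so E[X_τ^2] = 125^2 · 77/125 + 0 = 9625. Thus E[τ] = E[X_τ^2] − E[M_τ] = 9625 − 5929 = 3696 = 77(125 − 77) = 3696.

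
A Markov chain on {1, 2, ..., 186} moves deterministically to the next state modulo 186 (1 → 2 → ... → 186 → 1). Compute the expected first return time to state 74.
E[T_74 | X_0 = 74] = 186

The chain cycles deterministically, so starting at state 74 it returns in exactly 186 steps. Equivalently, the stationary distribution is uniform π_j = 1/186 for every state j, so by Kac's formula E[T_74] = 1/π_74 = 186.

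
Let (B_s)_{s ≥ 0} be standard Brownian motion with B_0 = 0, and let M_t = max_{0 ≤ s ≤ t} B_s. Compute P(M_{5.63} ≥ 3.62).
P(M_{5.63} ≥ 3.62) = 2·P(B_{5.63} ≥ 3.62) = 2(1 − Φ(3.62/√5.63)) ≈ 0.1271

By the reflection principle for Brownian motion, P(M_t ≥ a) = 2 · P(B_t ≥ a) for a ≥ 0. Since B_t ~ N(0, t), P(B_t ≥ 3.62) = 1 − Φ(3.62/√t) = 1 − Φ(3.62/√5.63) = 1 − Φ(1.5256). So
  P(M_{5.63} ≥ 3.62) = 2(1 − Φ(1.5256)) ≈ 0.1271.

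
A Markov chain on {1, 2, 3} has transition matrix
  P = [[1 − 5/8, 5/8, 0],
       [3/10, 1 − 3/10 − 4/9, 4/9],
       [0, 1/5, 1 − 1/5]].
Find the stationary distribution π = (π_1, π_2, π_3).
π = (108/833, 225/833, 500/833)

This is a birth-death chain on three states, which satisfies detailed balance: π_1 · P_{12} = π_2 · P_{21} and π_2 · P_{23} = π_3 · P_{32}.
From π_1 · 5/8 = π_2 · 3/10: π_2/π_1 = (5/8)/(3/10) = 25/12.
From π_2 · 4/9 = π_3 · 1/5: π_3/π_2 = (4/9)/(1/5) = 20/9.
Take π_1 proportional to 1; then unnormalized π = (1, 25/12, 125/27). Normalize by dividing by the sum 833/108:
  π = (108/833, 225/833, 500/833).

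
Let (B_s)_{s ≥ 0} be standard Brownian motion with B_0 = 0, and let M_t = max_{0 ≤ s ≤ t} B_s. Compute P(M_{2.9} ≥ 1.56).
P(M_{2.9} ≥ 1.56) = 2·P(B_{2.9} ≥ 1.56) = 2(1 − Φ(1.56/√2.9)) ≈ 0.3596

By the reflection principle for Brownian motion, P(M_t ≥ a) = 2 · P(B_t ≥ a) for a ≥ 0. Since B_t ~ N(0, t), P(B_t ≥ 1.56) = 1 − Φ(1.56/√t) = 1 − Φ(1.56/√2.9) = 1 − Φ(0.9161). So
  P(M_{2.9} ≥ 1.56) = 2(1 − Φ(0.9161)) ≈ 0.3596.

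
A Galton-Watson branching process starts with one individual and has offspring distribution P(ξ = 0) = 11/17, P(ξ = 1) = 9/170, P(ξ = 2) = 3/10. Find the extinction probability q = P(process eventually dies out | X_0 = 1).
q = 1

Mean offspring μ = 0·11/17 + 1·9/170 + 2·3/10 = 111/170 ≤ 1. For μ ≤ 1 with offspring not concentrated at 1, the Galton-Watson process goes extinct almost surely, so q = 1.
(Algebraic check: The pgf is f(s) = 11/17 + 9/170·s + 3/10·s². The extinction probability q is the smallest fixed point of f in [0, 1]. Setting s = f(s):
  3/10·s² + (9/170 − 1)·s + 11/17 = 0
  3/10·s² − (11/17 + 3/10)·s + 11/17 = 0
which factors as (s − 1)·(3/10·s − 11/17) = 0, giving roots s = 1 and s = (11/17)/(3/10) = 110/51. Since 110/51 ≥ 1, the smallest root in [0, 1] is s = 1.)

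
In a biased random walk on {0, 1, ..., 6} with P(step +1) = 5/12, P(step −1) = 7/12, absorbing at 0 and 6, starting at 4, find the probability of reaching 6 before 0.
P(hit 6 before 0) = (1 − (7/5)^4) / (1 − (7/5)^6) = 1850/4251

Let u_k denote P(reach 6 before 0 | start at k). Boundary: u_0 = 0, u_6 = 1. Recurrence: u_k = 5/12·u_{k+1} + 7/12·u_{k-1} for 1 ≤ k ≤ 5. Try u_k = A + B·r^k with r = q/p = (7/12)/(5/12) = 7/5. Substitution satisfies the recurrence; boundary conditions give:
  u_k = (1 − r^k) / (1 − r^N) = (1 − (7/5)^4) / (1 − (7/5)^6) = 1850/4251.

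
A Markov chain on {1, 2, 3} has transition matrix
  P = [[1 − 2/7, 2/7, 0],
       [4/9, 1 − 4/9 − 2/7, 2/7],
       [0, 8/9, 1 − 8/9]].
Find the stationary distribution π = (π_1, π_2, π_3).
π = (392/725, 252/725, 81/725)

This is a birth-death chain on three states, which satisfies detailed balance: π_1 · P_{12} = π_2 · P_{21} and π_2 · P_{23} = π_3 · P_{32}.
From π_1 · 2/7 = π_2 · 4/9: π_2/π_1 = (2/7)/(4/9) = 9/14.
From π_2 · 2/7 = π_3 · 8/9: π_3/π_2 = (2/7)/(8/9) = 9/28.
Take π_1 proportional to 1; then unnormalized π = (1, 9/14, 81/392). Normalize by dividing by the sum 725/392:
  π = (392/725, 252/725, 81/725).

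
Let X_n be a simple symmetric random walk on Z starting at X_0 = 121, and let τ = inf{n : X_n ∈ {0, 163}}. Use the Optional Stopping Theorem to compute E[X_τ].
E[X_τ] = 121

X_n is a martingale and τ is a bounded-mean stopping time (indeed τ is finite a.s. with bounded expectation since the walk is in a bounded region). By the OST, E[X_τ] = E[X_0] = 121. Equivalently: E[X_τ] = 163 · P(hit 163 first) + 0 · P(hit 0 first) = 163 · (121/163) = 121.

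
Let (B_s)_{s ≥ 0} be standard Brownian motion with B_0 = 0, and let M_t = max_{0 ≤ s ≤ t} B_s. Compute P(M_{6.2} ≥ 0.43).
P(M_{6.2} ≥ 0.43) = 2·P(B_{6.2} ≥ 0.43) = 2(1 − Φ(0.43/√6.2)) ≈ 0.8629

By the reflection principle for Brownian motion, P(M_t ≥ a) = 2 · P(B_t ≥ a) for a ≥ 0. Since B_t ~ N(0, t), P(B_t ≥ 0.43) = 1 − Φ(0.43/√t) = 1 − Φ(0.43/√6.2) = 1 − Φ(0.1727). So
  P(M_{6.2} ≥ 0.43) = 2(1 − Φ(0.1727)) ≈ 0.8629.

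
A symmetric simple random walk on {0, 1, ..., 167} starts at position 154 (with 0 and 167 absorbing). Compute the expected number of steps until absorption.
E[τ | X_0 = 154] = 2002

Let v_k = E[τ | X_0 = k]. Boundary: v_0 = v_167 = 0. Recurrence: v_k = 1 + (v_{k-1} + v_{k+1})/2 for 1 ≤ k ≤ 166. The particular solution to v_k − (v_{k-1} + v_{k+1})/2 = 1 is v_k = −k^2. Adding homogeneous solution A + B k and matching boundaries gives v_k = k (167 − k). Substituting k = 154: v_154 = 154 · 13 = 2002.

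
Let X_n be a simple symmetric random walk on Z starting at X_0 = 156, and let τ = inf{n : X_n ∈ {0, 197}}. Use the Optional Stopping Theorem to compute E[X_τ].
E[X_τ] = 156

X_n is a martingale and τ is a bounded-mean stopping time (indeed τ is finite a.s. with bounded expectation since the walk is in a bounded region). By the OST, E[X_τ] = E[X_0] = 156. Equivalently: E[X_τ] = 197 · P(hit 197 first) + 0 · P(hit 0 first) = 197 · (156/197) = 156.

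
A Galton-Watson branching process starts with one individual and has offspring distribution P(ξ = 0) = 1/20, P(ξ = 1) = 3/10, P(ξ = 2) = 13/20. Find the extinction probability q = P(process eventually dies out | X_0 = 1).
q = 1/13

The pgf is f(s) = 1/20 + 3/10·s + 13/20·s². The extinction probability q is the smallest fixed point of f in [0, 1]. Setting s = f(s):
  13/20·s² + (3/10 − 1)·s + 1/20 = 0
  13/20·s² − (1/20 + 13/20)·s + 1/20 = 0
which factors as (s − 1)·(13/20·s − 1/20) = 0, giving roots s = 1 and s = (1/20)/(13/20) = 1/13.
Mean offspring μ = 3/10 + 2·13/20 = 8/5 > 1 (supercritical), so q < 1. The extinction probability is the smaller root: q = (1/20)/(13/20) = 1/13.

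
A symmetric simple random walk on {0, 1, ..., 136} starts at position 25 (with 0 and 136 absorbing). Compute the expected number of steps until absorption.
E[τ | X_0 = 25] = 2775

Let v_k = E[τ | X_0 = k]. Boundary: v_0 = v_136 = 0. Recurrence: v_k = 1 + (v_{k-1} + v_{k+1})/2 for 1 ≤ k ≤ 135. The particular solution to v_k − (v_{k-1} + v_{k+1})/2 = 1 is v_k = −k^2. Adding homogeneous solution A + B k and matching boundaries gives v_k = k (136 − k). Substituting k = 25: v_25 = 25 · 111 = 2775.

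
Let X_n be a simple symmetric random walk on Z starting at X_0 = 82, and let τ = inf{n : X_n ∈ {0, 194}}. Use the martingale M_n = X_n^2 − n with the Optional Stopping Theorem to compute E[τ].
E[τ] = 9184

M_n = X_n^2 − n is a martingale (since E[X_{n+1}^2 | F_n] = X_n^2 + 1). By OST (τ has finite mean in a bounded region), E[M_τ] = E[M_0] = X_0^2 − 0 = 82^2 = 6724. Also E[M_τ] = E[X_τ^2] − E[τ]. The walk exits at 0 or 194, with P(hit 194 first) = 82/194, so E[X_τ^2] = 194^2 · 82/194 + 0 = 15908. Thus E[τ] = E[X_τ^2] − E[M_τ] = 15908 − 6724 = 9184 = 82(194 − 82) = 9184.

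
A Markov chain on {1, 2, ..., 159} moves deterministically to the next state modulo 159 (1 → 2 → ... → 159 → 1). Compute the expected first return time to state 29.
E[T_29 | X_0 = 29] = 159

The chain cycles deterministically, so starting at state 29 it returns in exactly 159 steps. Equivalently, the stationary distribution is uniform π_j = 1/159 for every state j, so by Kac's formula E[T_29] = 1/π_29 = 159.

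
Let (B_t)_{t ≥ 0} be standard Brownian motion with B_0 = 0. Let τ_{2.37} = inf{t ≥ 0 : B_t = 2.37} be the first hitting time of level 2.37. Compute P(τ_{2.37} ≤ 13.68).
P(τ_{2.37} ≤ 13.68) = 2(1 − Φ(2.37/√13.68)) = 2(1 − Φ(0.6408)) ≈ 0.5217

By the reflection principle for standard BM, P(τ_b ≤ t) = 2 · P(B_t ≥ b). Since B_t ~ N(0, t), P(B_t ≥ 2.37) = 1 − Φ(2.37/√t) = 1 − Φ(2.37/√13.68) = 1 − Φ(0.6408) ≈ 0.26083. Doubling: P(τ_{2.37} ≤ 13.68) ≈ 2 · 0.26083 = 0.52166 ≈ 0.5217.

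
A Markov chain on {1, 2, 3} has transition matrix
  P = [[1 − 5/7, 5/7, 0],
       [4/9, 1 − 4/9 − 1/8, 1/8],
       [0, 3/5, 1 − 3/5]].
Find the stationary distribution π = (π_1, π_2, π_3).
π = (224/659, 360/659, 75/659)

This is a birth-death chain on three states, which satisfies detailed balance: π_1 · P_{12} = π_2 · P_{21} and π_2 · P_{23} = π_3 · P_{32}.
From π_1 · 5/7 = π_2 · 4/9: π_2/π_1 = (5/7)/(4/9) = 45/28.
From π_2 · 1/8 = π_3 · 3/5: π_3/π_2 = (1/8)/(3/5) = 5/24.
Take π_1 proportional to 1; then unnormalized π = (1, 45/28, 75/224). Normalize by dividing by the sum 659/224:
  π = (224/659, 360/659, 75/659).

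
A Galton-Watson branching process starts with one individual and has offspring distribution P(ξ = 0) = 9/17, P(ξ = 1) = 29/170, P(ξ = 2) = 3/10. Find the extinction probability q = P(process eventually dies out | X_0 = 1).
q = 1

Mean offspring μ = 0·9/17 + 1·29/170 + 2·3/10 = 131/170 ≤ 1. For μ ≤ 1 with offspring not concentrated at 1, the Galton-Watson process goes extinct almost surely, so q = 1.
(Algebraic check: The pgf is f(s) = 9/17 + 29/170·s + 3/10·s². The extinction probability q is the smallest fixed point of f in [0, 1]. Setting s = f(s):
  3/10·s² + (29/170 − 1)·s + 9/17 = 0
  3/10·s² − (9/17 + 3/10)·s + 9/17 = 0
which factors as (s − 1)·(3/10·s − 9/17) = 0, giving roots s = 1 and s = (9/17)/(3/10) = 30/17. Since 30/17 ≥ 1, the smallest root in [0, 1] is s = 1.)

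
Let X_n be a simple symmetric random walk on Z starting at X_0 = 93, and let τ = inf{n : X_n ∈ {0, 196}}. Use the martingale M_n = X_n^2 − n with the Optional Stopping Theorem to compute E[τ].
E[τ] = 9579

M_n = X_n^2 − n is a martingale (since E[X_{n+1}^2 | F_n] = X_n^2 + 1). By OST (τ has finite mean in a bounded region), E[M_τ] = E[M_0] = X_0^2 − 0 = 93^2 = 8649. Also E[M_τ] = E[X_τ^2] − E[τ]. The walk exits at 0 or 196, with P(hit 196 first) = 93/196, so E[X_τ^2] = 196^2 · 93/196 + 0 = 18228. Thus E[τ] = E[X_τ^2] − E[M_τ] = 18228 − 8649 = 9579 = 93(196 − 93) = 9579.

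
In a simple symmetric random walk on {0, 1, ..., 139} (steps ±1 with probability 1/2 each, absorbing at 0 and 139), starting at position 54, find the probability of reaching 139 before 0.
P(hit 139 before 0) = 54/139

Let u_k = P(hit 139 before 0 | start at k). Then u_0 = 0, u_139 = 1, and u_k = u_{k-1}/2 + u_{k+1}/2 for 1 ≤ k ≤ 138. This harmonic recurrence is solved by u_k = k/139, giving u_54 = 54/139.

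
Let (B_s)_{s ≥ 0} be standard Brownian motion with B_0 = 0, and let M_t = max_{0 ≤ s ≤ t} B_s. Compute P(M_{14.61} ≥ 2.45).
P(M_{14.61} ≥ 2.45) = 2·P(B_{14.61} ≥ 2.45) = 2(1 − Φ(2.45/√14.61)) ≈ 0.5215

By the reflection principle for Brownian motion, P(M_t ≥ a) = 2 · P(B_t ≥ a) for a ≥ 0. Since B_t ~ N(0, t), P(B_t ≥ 2.45) = 1 − Φ(2.45/√t) = 1 − Φ(2.45/√14.61) = 1 − Φ(0.6410). So
  P(M_{14.61} ≥ 2.45) = 2(1 − Φ(0.6410)) ≈ 0.5215.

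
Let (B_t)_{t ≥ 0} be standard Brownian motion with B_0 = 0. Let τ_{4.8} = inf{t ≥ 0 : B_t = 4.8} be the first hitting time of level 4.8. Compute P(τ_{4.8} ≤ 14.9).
P(τ_{4.8} ≤ 14.9) = 2(1 − Φ(4.8/√14.9)) = 2(1 − Φ(1.2435)) ≈ 0.2137

By the reflection principle for standard BM, P(τ_b ≤ t) = 2 · P(B_t ≥ b). Since B_t ~ N(0, t), P(B_t ≥ 4.8) = 1 − Φ(4.8/√t) = 1 − Φ(4.8/√14.9) = 1 − Φ(1.2435) ≈ 0.10684. Doubling: P(τ_{4.8} ≤ 14.9) ≈ 2 · 0.10684 = 0.21368 ≈ 0.2137.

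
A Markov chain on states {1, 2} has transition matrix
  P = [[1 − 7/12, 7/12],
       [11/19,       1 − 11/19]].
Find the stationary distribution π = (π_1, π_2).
π_1 = 132/265, π_2 = 133/265

Solve πP = π with π_1 + π_2 = 1. From πP = π: π_1 · (1 − 7/12) + π_2 · 11/19 = π_1 ⇒ π_2 · 11/19 = π_1 · 7/12 ⇒ π_2/π_1 = (7/12)/(11/19) = 133/132. Together with π_1 + π_2 = 1:
  π_1 = (11/19)/(7/12 + 11/19) = (11/19)/(265/228) = 132/265,
  π_2 = (7/12)/(7/12 + 11/19) = (7/12)/(265/228) = 133/265.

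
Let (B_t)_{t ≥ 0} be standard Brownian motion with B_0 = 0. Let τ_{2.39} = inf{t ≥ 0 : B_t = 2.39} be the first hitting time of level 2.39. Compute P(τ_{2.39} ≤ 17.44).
P(τ_{2.39} ≤ 17.44) = 2(1 − Φ(2.39/√17.44)) = 2(1 − Φ(0.5723)) ≈ 0.5671

By the reflection principle for standard BM, P(τ_b ≤ t) = 2 · P(B_t ≥ b). Since B_t ~ N(0, t), P(B_t ≥ 2.39) = 1 − Φ(2.39/√t) = 1 − Φ(2.39/√17.44) = 1 − Φ(0.5723) ≈ 0.28356. Doubling: P(τ_{2.39} ≤ 17.44) ≈ 2 · 0.28356 = 0.56712 ≈ 0.5671.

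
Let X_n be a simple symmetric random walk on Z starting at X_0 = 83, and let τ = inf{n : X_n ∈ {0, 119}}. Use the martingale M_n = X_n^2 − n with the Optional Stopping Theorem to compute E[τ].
E[τ] = 2988

M_n = X_n^2 − n is a martingale (since E[X_{n+1}^2 | F_n] = X_n^2 + 1). By OST (τ has finite mean in a bounded region), E[M_τ] = E[M_0] = X_0^2 − 0 = 83^2 = 6889. Also E[M_τ] = E[X_τ^2] − E[τ]. The walk exits at 0 or 119, with P(hit 119 first) = 83/119, so E[X_τ^2] = 119^2 · 83/119 + 0 = 9877. Thus E[τ] = E[X_τ^2] − E[M_τ] = 9877 − 6889 = 2988 = 83(119 − 83) = 2988.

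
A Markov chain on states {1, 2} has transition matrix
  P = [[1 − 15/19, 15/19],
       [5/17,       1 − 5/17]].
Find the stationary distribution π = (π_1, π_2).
π_1 = 19/70, π_2 = 51/70

Solve πP = π with π_1 + π_2 = 1. From πP = π: π_1 · (1 − 15/19) + π_2 · 5/17 = π_1 ⇒ π_2 · 5/17 = π_1 · 15/19 ⇒ π_2/π_1 = (15/19)/(5/17) = 51/19. Together with π_1 + π_2 = 1:
  π_1 = (5/17)/(15/19 + 5/17) = (5/17)/(350/323) = 19/70,
  π_2 = (15/19)/(15/19 + 5/17) = (15/19)/(350/323) = 51/70.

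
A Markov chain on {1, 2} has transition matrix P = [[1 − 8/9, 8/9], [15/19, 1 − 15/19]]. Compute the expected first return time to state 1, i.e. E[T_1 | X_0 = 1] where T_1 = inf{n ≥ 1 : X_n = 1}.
E[T_1 | X_0 = 1] = 1/π_1 = 287/135

For an irreducible recurrent Markov chain with stationary distribution π, E[T_i | X_0 = i] = 1/π_i (Kac's formula). Here π_1 = (15/19)/(8/9 + 15/19) = (15/19)/(287/171) = 135/287, so E[T_1 | X_0 = 1] = 1/π_1 = (8/9 + 15/19)/(15/19) = (287/171)/(15/19) = 287/135.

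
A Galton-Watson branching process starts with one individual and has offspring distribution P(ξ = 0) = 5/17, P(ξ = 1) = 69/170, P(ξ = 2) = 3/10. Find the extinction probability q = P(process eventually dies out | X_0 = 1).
q = 50/51

The pgf is f(s) = 5/17 + 69/170·s + 3/10·s². The extinction probability q is the smallest fixed point of f in [0, 1]. Setting s = f(s):
  3/10·s² + (69/170 − 1)·s + 5/17 = 0
  3/10·s² − (5/17 + 3/10)·s + 5/17 = 0
which factors as (s − 1)·(3/10·s − 5/17) = 0, giving roots s = 1 and s = (5/17)/(3/10) = 50/51.
Mean offspring μ = 69/170 + 2·3/10 = 171/170 > 1 (supercritical), so q < 1. The extinction probability is the smaller root: q = (5/17)/(3/10) = 50/51.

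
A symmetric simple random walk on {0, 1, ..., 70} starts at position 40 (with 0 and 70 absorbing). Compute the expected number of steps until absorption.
E[τ | X_0 = 40] = 1200

Let v_k = E[τ | X_0 = k]. Boundary: v_0 = v_70 = 0. Recurrence: v_k = 1 + (v_{k-1} + v_{k+1})/2 for 1 ≤ k ≤ 69. The particular solution to v_k − (v_{k-1} + v_{k+1})/2 = 1 is v_k = −k^2. Adding homogeneous solution A + B k and matching boundaries gives v_k = k (70 − k). Substituting k = 40: v_40 = 40 · 30 = 1200.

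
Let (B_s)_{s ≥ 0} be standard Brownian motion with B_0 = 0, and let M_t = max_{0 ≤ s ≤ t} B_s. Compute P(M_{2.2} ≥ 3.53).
P(M_{2.2} ≥ 3.53) = 2·P(B_{2.2} ≥ 3.53) = 2(1 − Φ(3.53/√2.2)) ≈ 0.0173

By the reflection principle for Brownian motion, P(M_t ≥ a) = 2 · P(B_t ≥ a) for a ≥ 0. Since B_t ~ N(0, t), P(B_t ≥ 3.53) = 1 − Φ(3.53/√t) = 1 − Φ(3.53/√2.2) = 1 − Φ(2.3799). So
  P(M_{2.2} ≥ 3.53) = 2(1 − Φ(2.3799)) ≈ 0.0173.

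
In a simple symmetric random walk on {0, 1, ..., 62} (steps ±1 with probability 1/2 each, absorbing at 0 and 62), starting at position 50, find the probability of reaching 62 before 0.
P(hit 62 before 0) = 50/62 = 25/31

Let u_k = P(hit 62 before 0 | start at k). Then u_0 = 0, u_62 = 1, and u_k = u_{k-1}/2 + u_{k+1}/2 for 1 ≤ k ≤ 61. This harmonic recurrence is solved by u_k = k/62, giving u_50 = 50/62 = 25/31.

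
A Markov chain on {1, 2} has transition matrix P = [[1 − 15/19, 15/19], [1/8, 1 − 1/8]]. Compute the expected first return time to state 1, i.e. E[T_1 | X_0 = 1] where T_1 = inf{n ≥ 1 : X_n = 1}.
E[T_1 | X_0 = 1] = 1/π_1 = 139/19

For an irreducible recurrent Markov chain with stationary distribution π, E[T_i | X_0 = i] = 1/π_i (Kac's formula). Here π_1 = (1/8)/(15/19 + 1/8) = (1/8)/(139/152) = 19/139, so E[T_1 | X_0 = 1] = 1/π_1 = (15/19 + 1/8)/(1/8) = (139/152)/(1/8) = 139/19.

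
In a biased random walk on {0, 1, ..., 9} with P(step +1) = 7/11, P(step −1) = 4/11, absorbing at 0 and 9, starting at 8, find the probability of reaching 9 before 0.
P(hit 9 before 0) = (1 − (4/7)^8) / (1 − (4/7)^9) = 13298285/13363821

Let u_k denote P(reach 9 before 0 | start at k). Boundary: u_0 = 0, u_9 = 1. Recurrence: u_k = 7/11·u_{k+1} + 4/11·u_{k-1} for 1 ≤ k ≤ 8. Try u_k = A + B·r^k with r = q/p = (4/11)/(7/11) = 4/7. Substitution satisfies the recurrence; boundary conditions give:
  u_k = (1 − r^k) / (1 − r^N) = (1 − (4/7)^8) / (1 − (4/7)^9) = 13298285/13363821.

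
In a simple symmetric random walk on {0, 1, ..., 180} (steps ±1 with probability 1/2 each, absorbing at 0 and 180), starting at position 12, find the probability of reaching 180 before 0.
P(hit 180 before 0) = 12/180 = 1/15

Let u_k = P(hit 180 before 0 | start at k). Then u_0 = 0, u_180 = 1, and u_k = u_{k-1}/2 + u_{k+1}/2 for 1 ≤ k ≤ 179. This harmonic recurrence is solved by u_k = k/180, giving u_12 = 12/180 = 1/15.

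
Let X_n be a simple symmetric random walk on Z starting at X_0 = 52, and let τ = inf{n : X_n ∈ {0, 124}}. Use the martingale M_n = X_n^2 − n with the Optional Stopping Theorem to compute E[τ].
E[τ] = 3744

M_n = X_n^2 − n is a martingale (since E[X_{n+1}^2 | F_n] = X_n^2 + 1). By OST (τ has finite mean in a bounded region), E[M_τ] = E[M_0] = X_0^2 − 0 = 52^2 = 2704. Also E[M_τ] = E[X_τ^2] − E[τ]. The walk exits at 0 or 124, with P(hit 124 first) = 52/124, so E[X_τ^2] = 124^2 · 52/124 + 0 = 6448. Thus E[τ] = E[X_τ^2] − E[M_τ] = 6448 − 2704 = 3744 = 52(124 − 52) = 3744.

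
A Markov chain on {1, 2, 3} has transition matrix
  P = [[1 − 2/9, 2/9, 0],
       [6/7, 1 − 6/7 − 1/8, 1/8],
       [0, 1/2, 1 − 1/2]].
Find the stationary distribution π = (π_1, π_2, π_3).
π = (108/143, 28/143, 7/143)

This is a birth-death chain on three states, which satisfies detailed balance: π_1 · P_{12} = π_2 · P_{21} and π_2 · P_{23} = π_3 · P_{32}.
From π_1 · 2/9 = π_2 · 6/7: π_2/π_1 = (2/9)/(6/7) = 7/27.
From π_2 · 1/8 = π_3 · 1/2: π_3/π_2 = (1/8)/(1/2) = 1/4.
Take π_1 proportional to 1; then unnormalized π = (1, 7/27, 7/108). Normalize by dividing by the sum 143/108:
  π = (108/143, 28/143, 7/143).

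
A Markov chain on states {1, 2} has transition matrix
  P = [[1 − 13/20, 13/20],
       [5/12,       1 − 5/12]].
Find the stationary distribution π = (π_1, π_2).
π_1 = 25/64, π_2 = 39/64

Solve πP = π with π_1 + π_2 = 1. From πP = π: π_1 · (1 − 13/20) + π_2 · 5/12 = π_1 ⇒ π_2 · 5/12 = π_1 · 13/20 ⇒ π_2/π_1 = (13/20)/(5/12) = 39/25. Together with π_1 + π_2 = 1:
  π_1 = (5/12)/(13/20 + 5/12) = (5/12)/(16/15) = 25/64,
  π_2 = (13/20)/(13/20 + 5/12) = (13/20)/(16/15) = 39/64.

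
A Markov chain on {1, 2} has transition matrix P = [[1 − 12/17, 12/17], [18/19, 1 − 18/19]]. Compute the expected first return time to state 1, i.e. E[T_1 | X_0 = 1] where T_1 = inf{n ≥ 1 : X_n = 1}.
E[T_1 | X_0 = 1] = 1/π_1 = 89/51

For an irreducible recurrent Markov chain with stationary distribution π, E[T_i | X_0 = i] = 1/π_i (Kac's formula). Here π_1 = (18/19)/(12/17 + 18/19) = (18/19)/(534/323) = 51/89, so E[T_1 | X_0 = 1] = 1/π_1 = (12/17 + 18/19)/(18/19) = (534/323)/(18/19) = 89/51.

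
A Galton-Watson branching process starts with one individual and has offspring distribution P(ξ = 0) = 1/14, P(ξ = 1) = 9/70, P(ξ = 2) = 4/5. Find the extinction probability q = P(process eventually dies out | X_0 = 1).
q = 5/56

The pgf is f(s) = 1/14 + 9/70·s + 4/5·s². The extinction probability q is the smallest fixed point of f in [0, 1]. Setting s = f(s):
  4/5·s² + (9/70 − 1)·s + 1/14 = 0
  4/5·s² − (1/14 + 4/5)·s + 1/14 = 0
which factors as (s − 1)·(4/5·s − 1/14) = 0, giving roots s = 1 and s = (1/14)/(4/5) = 5/56.
Mean offspring μ = 9/70 + 2·4/5 = 121/70 > 1 (supercritical), so q < 1. The extinction probability is the smaller root: q = (1/14)/(4/5) = 5/56.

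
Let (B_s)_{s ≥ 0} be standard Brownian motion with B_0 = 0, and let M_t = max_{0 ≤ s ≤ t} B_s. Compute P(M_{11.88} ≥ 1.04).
P(M_{11.88} ≥ 1.04) = 2·P(B_{11.88} ≥ 1.04) = 2(1 − Φ(1.04/√11.88)) ≈ 0.7629

By the reflection principle for Brownian motion, P(M_t ≥ a) = 2 · P(B_t ≥ a) for a ≥ 0. Since B_t ~ N(0, t), P(B_t ≥ 1.04) = 1 − Φ(1.04/√t) = 1 − Φ(1.04/√11.88) = 1 − Φ(0.3017). So
  P(M_{11.88} ≥ 1.04) = 2(1 − Φ(0.3017)) ≈ 0.7629.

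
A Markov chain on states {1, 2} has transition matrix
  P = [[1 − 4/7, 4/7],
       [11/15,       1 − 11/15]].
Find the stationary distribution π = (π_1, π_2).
π_1 = 77/137, π_2 = 60/137

Solve πP = π with π_1 + π_2 = 1. From πP = π: π_1 · (1 − 4/7) + π_2 · 11/15 = π_1 ⇒ π_2 · 11/15 = π_1 · 4/7 ⇒ π_2/π_1 = (4/7)/(11/15) = 60/77. Together with π_1 + π_2 = 1:
  π_1 = (11/15)/(4/7 + 11/15) = (11/15)/(137/105) = 77/137,
  π_2 = (4/7)/(4/7 + 11/15) = (4/7)/(137/105) = 60/137.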